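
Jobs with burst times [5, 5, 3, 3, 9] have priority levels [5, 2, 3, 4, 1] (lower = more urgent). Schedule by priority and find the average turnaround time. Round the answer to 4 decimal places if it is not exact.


Sort by priority (ascending = highest first):
Order: [(1, 9), (2, 5), (3, 3), (4, 3), (5, 5)]
Completion times:
  Priority 1, burst=9, C=9
  Priority 2, burst=5, C=14
  Priority 3, burst=3, C=17
  Priority 4, burst=3, C=20
  Priority 5, burst=5, C=25
Average turnaround = 85/5 = 17.0

17.0


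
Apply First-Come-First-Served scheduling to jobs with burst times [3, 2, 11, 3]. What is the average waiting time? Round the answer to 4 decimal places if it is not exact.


FCFS order (as given): [3, 2, 11, 3]
Waiting times:
  Job 1: wait = 0
  Job 2: wait = 3
  Job 3: wait = 5
  Job 4: wait = 16
Sum of waiting times = 24
Average waiting time = 24/4 = 6.0

6.0


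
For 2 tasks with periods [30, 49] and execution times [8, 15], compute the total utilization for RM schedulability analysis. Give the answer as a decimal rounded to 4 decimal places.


Compute individual utilizations (exact fractions):
  Task 1: C/T = 8/30 = 4/15 (approx. 0.2667)
  Task 2: C/T = 15/49 (approx. 0.3061)
Total utilization U = 4/15 + 15/49 = 421/735
Rounded to 4 decimal places: U = 0.5728
RM (Liu & Layland) bound for 2 tasks = 0.828427; compare with U = 421/735 (approx. 0.572789)
U <= bound, so schedulable by RM sufficient condition.

0.5728


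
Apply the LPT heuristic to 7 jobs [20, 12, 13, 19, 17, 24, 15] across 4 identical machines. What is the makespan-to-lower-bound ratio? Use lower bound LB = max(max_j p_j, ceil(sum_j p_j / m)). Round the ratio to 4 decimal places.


LPT order: [24, 20, 19, 17, 15, 13, 12]
Machine loads after assignment: [24, 32, 32, 32]
LPT makespan = 32
Lower bound = max(max_job, ceil(total/4)) = max(24, 30) = 30
Ratio = 32 / 30 = 1.0667

1.0667


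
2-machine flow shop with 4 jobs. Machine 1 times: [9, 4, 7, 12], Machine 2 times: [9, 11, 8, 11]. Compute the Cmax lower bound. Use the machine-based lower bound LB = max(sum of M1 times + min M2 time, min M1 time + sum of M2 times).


LB1 = sum(M1 times) + min(M2 times) = 32 + 8 = 40
LB2 = min(M1 times) + sum(M2 times) = 4 + 39 = 43
Lower bound = max(LB1, LB2) = max(40, 43) = 43

43


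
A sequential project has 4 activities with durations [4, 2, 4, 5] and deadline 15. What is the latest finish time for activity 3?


LF(activity 3) = deadline - sum of successor durations
Successors: activities 4 through 4 with durations [5]
Sum of successor durations = 5
LF = 15 - 5 = 10

10


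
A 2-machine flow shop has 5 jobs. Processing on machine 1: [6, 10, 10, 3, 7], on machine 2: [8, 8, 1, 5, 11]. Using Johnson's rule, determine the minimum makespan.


Apply Johnson's rule:
  Group 1 (a <= b): [(4, 3, 5), (1, 6, 8), (5, 7, 11)]
  Group 2 (a > b): [(2, 10, 8), (3, 10, 1)]
Optimal job order: [4, 1, 5, 2, 3]
Schedule:
  Job 4: M1 done at 3, M2 done at 8
  Job 1: M1 done at 9, M2 done at 17
  Job 5: M1 done at 16, M2 done at 28
  Job 2: M1 done at 26, M2 done at 36
  Job 3: M1 done at 36, M2 done at 37
Makespan = 37

37


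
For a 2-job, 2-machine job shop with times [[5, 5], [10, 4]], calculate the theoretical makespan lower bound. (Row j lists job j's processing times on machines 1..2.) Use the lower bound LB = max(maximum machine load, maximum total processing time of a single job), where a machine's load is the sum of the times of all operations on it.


Machine loads:
  Machine 1: 5 + 10 = 15
  Machine 2: 5 + 4 = 9
Max machine load = 15
Job totals:
  Job 1: 10
  Job 2: 14
Max job total = 14
Lower bound = max(15, 14) = 15

15


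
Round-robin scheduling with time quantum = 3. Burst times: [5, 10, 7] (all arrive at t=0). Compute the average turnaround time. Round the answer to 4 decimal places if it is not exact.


Time quantum = 3
Execution trace:
  J1 runs 3 units, time = 3
  J2 runs 3 units, time = 6
  J3 runs 3 units, time = 9
  J1 runs 2 units, time = 11
  J2 runs 3 units, time = 14
  J3 runs 3 units, time = 17
  J2 runs 3 units, time = 20
  J3 runs 1 units, time = 21
  J2 runs 1 units, time = 22
Finish times: [11, 22, 21]
Average turnaround = 54/3 = 18.0

18.0


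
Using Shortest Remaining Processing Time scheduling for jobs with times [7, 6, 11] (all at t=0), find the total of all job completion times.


Since all jobs arrive at t=0, SRPT equals SPT ordering.
SPT order: [6, 7, 11]
Completion times:
  Job 1: p=6, C=6
  Job 2: p=7, C=13
  Job 3: p=11, C=24
Total completion time = 6 + 13 + 24 = 43

43


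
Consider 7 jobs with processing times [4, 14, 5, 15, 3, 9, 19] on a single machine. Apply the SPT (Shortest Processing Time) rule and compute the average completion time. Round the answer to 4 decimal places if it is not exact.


Sort jobs by processing time (SPT order): [3, 4, 5, 9, 14, 15, 19]
Compute completion times sequentially:
  Job 1: processing = 3, completes at 3
  Job 2: processing = 4, completes at 7
  Job 3: processing = 5, completes at 12
  Job 4: processing = 9, completes at 21
  Job 5: processing = 14, completes at 35
  Job 6: processing = 15, completes at 50
  Job 7: processing = 19, completes at 69
Sum of completion times = 197
Average completion time = 197/7 = 28.1429

28.1429


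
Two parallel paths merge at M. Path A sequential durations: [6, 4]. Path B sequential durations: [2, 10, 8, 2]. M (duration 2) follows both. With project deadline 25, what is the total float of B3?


Forward pass: ES(B3) = sum of predecessors on chain B = 12
EF = ES + duration = 12 + 8 = 20
Backward pass: LF(M) = deadline = 25; LS(M) = 25 - 2 = 23
LF(B3) = LS(M) - sum(successors on chain B) = 23 - 2 = 21
LS = LF - duration = 21 - 8 = 13
Total float = LS - ES = 13 - 12 = 1

1


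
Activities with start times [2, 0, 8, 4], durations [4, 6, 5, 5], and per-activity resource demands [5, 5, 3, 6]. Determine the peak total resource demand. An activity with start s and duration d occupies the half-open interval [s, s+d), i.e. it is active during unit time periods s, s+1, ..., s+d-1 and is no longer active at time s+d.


Each activity i is active on [start_i, start_i + duration_i).
Compute total resource usage per time slot:
  t=0: active resources = [5], total = 5
  t=1: active resources = [5], total = 5
  t=2: active resources = [5, 5], total = 10
  t=3: active resources = [5, 5], total = 10
  t=4: active resources = [5, 5, 6], total = 16
  t=5: active resources = [5, 5, 6], total = 16
  t=6: active resources = [6], total = 6
  t=7: active resources = [6], total = 6
  t=8: active resources = [3, 6], total = 9
  t=9: active resources = [3], total = 3
  t=10: active resources = [3], total = 3
  t=11: active resources = [3], total = 3
  t=12: active resources = [3], total = 3
Peak resource demand = 16

16


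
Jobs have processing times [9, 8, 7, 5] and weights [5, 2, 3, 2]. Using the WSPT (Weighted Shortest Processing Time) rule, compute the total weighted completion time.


Compute p/w ratios and sort ascending (WSPT): [(9, 5), (7, 3), (5, 2), (8, 2)]
Compute weighted completion times:
  Job (p=9,w=5): C=9, w*C=5*9=45
  Job (p=7,w=3): C=16, w*C=3*16=48
  Job (p=5,w=2): C=21, w*C=2*21=42
  Job (p=8,w=2): C=29, w*C=2*29=58
Total weighted completion time = 193

193


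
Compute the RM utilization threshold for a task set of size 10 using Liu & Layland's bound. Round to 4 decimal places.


Compute 2^(1/10) = 1.0717734625
Subtract 1: 1.0717734625 - 1 = 0.0717734625
Multiply by n: 10 * 0.0717734625 = 0.7177346250
Round to 4 dp: 0.7177

0.7177


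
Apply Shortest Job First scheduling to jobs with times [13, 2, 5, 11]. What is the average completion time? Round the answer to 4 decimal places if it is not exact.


SJF order (ascending): [2, 5, 11, 13]
Completion times:
  Job 1: burst=2, C=2
  Job 2: burst=5, C=7
  Job 3: burst=11, C=18
  Job 4: burst=13, C=31
Average completion = 58/4 = 14.5

14.5


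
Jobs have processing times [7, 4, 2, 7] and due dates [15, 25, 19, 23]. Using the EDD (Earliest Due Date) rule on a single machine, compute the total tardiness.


Sort by due date (EDD order): [(7, 15), (2, 19), (7, 23), (4, 25)]
Compute completion times and tardiness:
  Job 1: p=7, d=15, C=7, tardiness=max(0,7-15)=0
  Job 2: p=2, d=19, C=9, tardiness=max(0,9-19)=0
  Job 3: p=7, d=23, C=16, tardiness=max(0,16-23)=0
  Job 4: p=4, d=25, C=20, tardiness=max(0,20-25)=0
Total tardiness = 0

0


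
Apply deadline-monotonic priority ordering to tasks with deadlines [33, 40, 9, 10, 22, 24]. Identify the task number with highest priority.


Sort tasks by relative deadline (ascending):
  Task 3: deadline = 9
  Task 4: deadline = 10
  Task 5: deadline = 22
  Task 6: deadline = 24
  Task 1: deadline = 33
  Task 2: deadline = 40
Priority order (highest first): [3, 4, 5, 6, 1, 2]
Highest priority task = 3

3


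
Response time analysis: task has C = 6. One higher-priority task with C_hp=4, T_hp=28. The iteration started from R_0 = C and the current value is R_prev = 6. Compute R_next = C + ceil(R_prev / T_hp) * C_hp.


R_next = C + ceil(R_prev / T_hp) * C_hp
ceil(6 / 28) = ceil(0.2143) = 1
Interference = 1 * 4 = 4
R_next = 6 + 4 = 10

10


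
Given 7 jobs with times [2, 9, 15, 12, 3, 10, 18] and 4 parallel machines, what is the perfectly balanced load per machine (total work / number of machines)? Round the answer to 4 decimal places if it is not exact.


Total processing time = 2 + 9 + 15 + 12 + 3 + 10 + 18 = 69
Number of machines = 4
Ideal balanced load = 69 / 4 = 17.25

17.25


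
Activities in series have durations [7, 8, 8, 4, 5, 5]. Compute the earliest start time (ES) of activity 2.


Activity 2 starts after activities 1 through 1 complete.
Predecessor durations: [7]
ES = 7 = 7

7


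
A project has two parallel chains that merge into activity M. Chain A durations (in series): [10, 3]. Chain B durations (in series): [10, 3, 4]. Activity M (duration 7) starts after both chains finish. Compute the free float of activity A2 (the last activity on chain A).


ES(A2) = sum of predecessors on chain A = 10
EF(A2) = ES + duration = 10 + 3 = 13
Successor of A2 is M. ES(M) = max(sum(A), sum(B)) = max(13, 17) = 17
Free float = ES(successor) - EF(current) = 17 - 13 = 4

4


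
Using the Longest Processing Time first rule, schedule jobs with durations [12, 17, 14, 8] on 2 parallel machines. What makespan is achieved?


Sort jobs in decreasing order (LPT): [17, 14, 12, 8]
Assign each job to the least loaded machine:
  Machine 1: jobs [17, 8], load = 25
  Machine 2: jobs [14, 12], load = 26
Makespan = max load = 26

26


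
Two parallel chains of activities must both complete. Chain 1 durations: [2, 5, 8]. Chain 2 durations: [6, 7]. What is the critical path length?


Path A total = 2 + 5 + 8 = 15
Path B total = 6 + 7 = 13
Critical path = longest path = max(15, 13) = 15

15


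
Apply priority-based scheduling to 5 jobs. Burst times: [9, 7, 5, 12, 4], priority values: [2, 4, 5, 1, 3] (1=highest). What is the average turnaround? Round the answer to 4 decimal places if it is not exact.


Sort by priority (ascending = highest first):
Order: [(1, 12), (2, 9), (3, 4), (4, 7), (5, 5)]
Completion times:
  Priority 1, burst=12, C=12
  Priority 2, burst=9, C=21
  Priority 3, burst=4, C=25
  Priority 4, burst=7, C=32
  Priority 5, burst=5, C=37
Average turnaround = 127/5 = 25.4

25.4


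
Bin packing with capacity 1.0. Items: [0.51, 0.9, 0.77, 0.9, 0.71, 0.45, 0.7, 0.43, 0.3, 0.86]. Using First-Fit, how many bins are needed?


Place items sequentially using First-Fit:
  Item 0.51 -> new Bin 1
  Item 0.9 -> new Bin 2
  Item 0.77 -> new Bin 3
  Item 0.9 -> new Bin 4
  Item 0.71 -> new Bin 5
  Item 0.45 -> Bin 1 (now 0.96)
  Item 0.7 -> new Bin 6
  Item 0.43 -> new Bin 7
  Item 0.3 -> Bin 6 (now 1.0)
  Item 0.86 -> new Bin 8
Total bins used = 8

8


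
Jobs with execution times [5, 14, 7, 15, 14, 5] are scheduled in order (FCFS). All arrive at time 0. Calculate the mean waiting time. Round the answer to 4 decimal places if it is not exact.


FCFS order (as given): [5, 14, 7, 15, 14, 5]
Waiting times:
  Job 1: wait = 0
  Job 2: wait = 5
  Job 3: wait = 19
  Job 4: wait = 26
  Job 5: wait = 41
  Job 6: wait = 55
Sum of waiting times = 146
Average waiting time = 146/6 = 24.3333

24.3333


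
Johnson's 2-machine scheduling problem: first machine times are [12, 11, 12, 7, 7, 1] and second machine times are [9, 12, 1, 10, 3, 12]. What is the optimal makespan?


Apply Johnson's rule:
  Group 1 (a <= b): [(6, 1, 12), (4, 7, 10), (2, 11, 12)]
  Group 2 (a > b): [(1, 12, 9), (5, 7, 3), (3, 12, 1)]
Optimal job order: [6, 4, 2, 1, 5, 3]
Schedule:
  Job 6: M1 done at 1, M2 done at 13
  Job 4: M1 done at 8, M2 done at 23
  Job 2: M1 done at 19, M2 done at 35
  Job 1: M1 done at 31, M2 done at 44
  Job 5: M1 done at 38, M2 done at 47
  Job 3: M1 done at 50, M2 done at 51
Makespan = 51

51


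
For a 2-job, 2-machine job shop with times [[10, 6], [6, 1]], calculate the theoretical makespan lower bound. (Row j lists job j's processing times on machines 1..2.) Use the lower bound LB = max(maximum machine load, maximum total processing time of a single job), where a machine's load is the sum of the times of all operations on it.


Machine loads:
  Machine 1: 10 + 6 = 16
  Machine 2: 6 + 1 = 7
Max machine load = 16
Job totals:
  Job 1: 16
  Job 2: 7
Max job total = 16
Lower bound = max(16, 16) = 16

16


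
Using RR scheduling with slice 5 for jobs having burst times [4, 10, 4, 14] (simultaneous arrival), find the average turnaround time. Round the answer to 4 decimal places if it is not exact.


Time quantum = 5
Execution trace:
  J1 runs 4 units, time = 4
  J2 runs 5 units, time = 9
  J3 runs 4 units, time = 13
  J4 runs 5 units, time = 18
  J2 runs 5 units, time = 23
  J4 runs 5 units, time = 28
  J4 runs 4 units, time = 32
Finish times: [4, 23, 13, 32]
Average turnaround = 72/4 = 18.0

18.0


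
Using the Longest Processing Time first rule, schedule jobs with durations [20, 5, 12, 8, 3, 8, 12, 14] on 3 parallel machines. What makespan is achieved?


Sort jobs in decreasing order (LPT): [20, 14, 12, 12, 8, 8, 5, 3]
Assign each job to the least loaded machine:
  Machine 1: jobs [20, 8], load = 28
  Machine 2: jobs [14, 8, 5], load = 27
  Machine 3: jobs [12, 12, 3], load = 27
Makespan = max load = 28

28


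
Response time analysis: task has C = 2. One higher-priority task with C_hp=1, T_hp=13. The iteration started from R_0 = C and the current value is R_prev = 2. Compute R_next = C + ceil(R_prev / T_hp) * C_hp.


R_next = C + ceil(R_prev / T_hp) * C_hp
ceil(2 / 13) = ceil(0.1538) = 1
Interference = 1 * 1 = 1
R_next = 2 + 1 = 3

3


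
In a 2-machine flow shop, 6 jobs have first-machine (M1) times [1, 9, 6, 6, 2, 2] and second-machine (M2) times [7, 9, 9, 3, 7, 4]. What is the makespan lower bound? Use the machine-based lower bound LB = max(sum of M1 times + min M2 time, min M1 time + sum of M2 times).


LB1 = sum(M1 times) + min(M2 times) = 26 + 3 = 29
LB2 = min(M1 times) + sum(M2 times) = 1 + 39 = 40
Lower bound = max(LB1, LB2) = max(29, 40) = 40

40


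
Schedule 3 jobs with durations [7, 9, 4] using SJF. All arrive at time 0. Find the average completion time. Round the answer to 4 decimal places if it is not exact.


SJF order (ascending): [4, 7, 9]
Completion times:
  Job 1: burst=4, C=4
  Job 2: burst=7, C=11
  Job 3: burst=9, C=20
Average completion = 35/3 = 11.6667

11.6667


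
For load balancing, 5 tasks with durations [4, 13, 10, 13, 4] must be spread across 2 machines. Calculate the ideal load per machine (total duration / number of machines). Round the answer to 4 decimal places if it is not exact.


Total processing time = 4 + 13 + 10 + 13 + 4 = 44
Number of machines = 2
Ideal balanced load = 44 / 2 = 22.0

22.0


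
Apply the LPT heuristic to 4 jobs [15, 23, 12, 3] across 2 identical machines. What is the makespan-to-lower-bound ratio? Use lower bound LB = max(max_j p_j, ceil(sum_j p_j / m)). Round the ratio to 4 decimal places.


LPT order: [23, 15, 12, 3]
Machine loads after assignment: [26, 27]
LPT makespan = 27
Lower bound = max(max_job, ceil(total/2)) = max(23, 27) = 27
Ratio = 27 / 27 = 1.0

1.0


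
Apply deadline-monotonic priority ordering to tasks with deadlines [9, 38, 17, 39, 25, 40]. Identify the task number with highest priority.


Sort tasks by relative deadline (ascending):
  Task 1: deadline = 9
  Task 3: deadline = 17
  Task 5: deadline = 25
  Task 2: deadline = 38
  Task 4: deadline = 39
  Task 6: deadline = 40
Priority order (highest first): [1, 3, 5, 2, 4, 6]
Highest priority task = 1

1


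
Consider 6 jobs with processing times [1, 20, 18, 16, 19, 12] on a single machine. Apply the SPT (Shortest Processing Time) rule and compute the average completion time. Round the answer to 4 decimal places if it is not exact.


Sort jobs by processing time (SPT order): [1, 12, 16, 18, 19, 20]
Compute completion times sequentially:
  Job 1: processing = 1, completes at 1
  Job 2: processing = 12, completes at 13
  Job 3: processing = 16, completes at 29
  Job 4: processing = 18, completes at 47
  Job 5: processing = 19, completes at 66
  Job 6: processing = 20, completes at 86
Sum of completion times = 242
Average completion time = 242/6 = 40.3333

40.3333


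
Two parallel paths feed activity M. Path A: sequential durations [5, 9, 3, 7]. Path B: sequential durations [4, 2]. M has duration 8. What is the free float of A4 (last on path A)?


ES(A4) = sum of predecessors on chain A = 17
EF(A4) = ES + duration = 17 + 7 = 24
Successor of A4 is M. ES(M) = max(sum(A), sum(B)) = max(24, 6) = 24
Free float = ES(successor) - EF(current) = 24 - 24 = 0

0


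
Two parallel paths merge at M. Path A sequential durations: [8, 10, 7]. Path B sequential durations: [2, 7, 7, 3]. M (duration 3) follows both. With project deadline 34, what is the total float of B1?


Forward pass: ES(B1) = sum of predecessors on chain B = 0
EF = ES + duration = 0 + 2 = 2
Backward pass: LF(M) = deadline = 34; LS(M) = 34 - 3 = 31
LF(B1) = LS(M) - sum(successors on chain B) = 31 - 17 = 14
LS = LF - duration = 14 - 2 = 12
Total float = LS - ES = 12 - 0 = 12

12


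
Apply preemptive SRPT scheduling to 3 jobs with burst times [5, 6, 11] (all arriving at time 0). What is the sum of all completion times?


Since all jobs arrive at t=0, SRPT equals SPT ordering.
SPT order: [5, 6, 11]
Completion times:
  Job 1: p=5, C=5
  Job 2: p=6, C=11
  Job 3: p=11, C=22
Total completion time = 5 + 11 + 22 = 38

38


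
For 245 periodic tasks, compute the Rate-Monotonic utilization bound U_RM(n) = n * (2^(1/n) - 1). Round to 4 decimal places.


Compute 2^(1/245) = 1.0028331781
Subtract 1: 1.0028331781 - 1 = 0.0028331781
Multiply by n: 245 * 0.0028331781 = 0.6941286345
Round to 4 dp: 0.6941

0.6941


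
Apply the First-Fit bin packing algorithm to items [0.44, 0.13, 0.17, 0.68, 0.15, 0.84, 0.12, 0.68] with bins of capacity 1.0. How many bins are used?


Place items sequentially using First-Fit:
  Item 0.44 -> new Bin 1
  Item 0.13 -> Bin 1 (now 0.57)
  Item 0.17 -> Bin 1 (now 0.74)
  Item 0.68 -> new Bin 2
  Item 0.15 -> Bin 1 (now 0.89)
  Item 0.84 -> new Bin 3
  Item 0.12 -> Bin 2 (now 0.8)
  Item 0.68 -> new Bin 4
Total bins used = 4

4


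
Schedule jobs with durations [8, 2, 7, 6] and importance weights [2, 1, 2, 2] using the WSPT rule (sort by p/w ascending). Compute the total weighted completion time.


Compute p/w ratios and sort ascending (WSPT): [(2, 1), (6, 2), (7, 2), (8, 2)]
Compute weighted completion times:
  Job (p=2,w=1): C=2, w*C=1*2=2
  Job (p=6,w=2): C=8, w*C=2*8=16
  Job (p=7,w=2): C=15, w*C=2*15=30
  Job (p=8,w=2): C=23, w*C=2*23=46
Total weighted completion time = 94

94


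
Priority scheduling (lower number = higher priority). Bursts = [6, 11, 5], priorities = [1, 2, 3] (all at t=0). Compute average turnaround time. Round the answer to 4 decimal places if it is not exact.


Sort by priority (ascending = highest first):
Order: [(1, 6), (2, 11), (3, 5)]
Completion times:
  Priority 1, burst=6, C=6
  Priority 2, burst=11, C=17
  Priority 3, burst=5, C=22
Average turnaround = 45/3 = 15.0

15.0


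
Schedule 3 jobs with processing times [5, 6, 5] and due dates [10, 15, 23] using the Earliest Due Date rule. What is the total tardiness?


Sort by due date (EDD order): [(5, 10), (6, 15), (5, 23)]
Compute completion times and tardiness:
  Job 1: p=5, d=10, C=5, tardiness=max(0,5-10)=0
  Job 2: p=6, d=15, C=11, tardiness=max(0,11-15)=0
  Job 3: p=5, d=23, C=16, tardiness=max(0,16-23)=0
Total tardiness = 0

0


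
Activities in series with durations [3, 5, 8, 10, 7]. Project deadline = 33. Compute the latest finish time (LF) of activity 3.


LF(activity 3) = deadline - sum of successor durations
Successors: activities 4 through 5 with durations [10, 7]
Sum of successor durations = 17
LF = 33 - 17 = 16

16


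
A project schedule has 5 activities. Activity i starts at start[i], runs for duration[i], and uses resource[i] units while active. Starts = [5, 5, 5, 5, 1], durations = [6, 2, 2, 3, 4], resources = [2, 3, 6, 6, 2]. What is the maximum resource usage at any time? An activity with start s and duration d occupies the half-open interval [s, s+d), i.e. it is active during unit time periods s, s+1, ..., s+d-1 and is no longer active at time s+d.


Each activity i is active on [start_i, start_i + duration_i).
Compute total resource usage per time slot:
  t=0: active resources = [], total = 0
  t=1: active resources = [2], total = 2
  t=2: active resources = [2], total = 2
  t=3: active resources = [2], total = 2
  t=4: active resources = [2], total = 2
  t=5: active resources = [2, 3, 6, 6], total = 17
  t=6: active resources = [2, 3, 6, 6], total = 17
  t=7: active resources = [2, 6], total = 8
  t=8: active resources = [2], total = 2
  t=9: active resources = [2], total = 2
  t=10: active resources = [2], total = 2
Peak resource demand = 17

17


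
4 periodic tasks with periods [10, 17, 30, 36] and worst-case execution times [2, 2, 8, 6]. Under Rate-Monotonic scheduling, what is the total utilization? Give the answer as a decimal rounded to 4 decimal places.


Compute individual utilizations (exact fractions):
  Task 1: C/T = 2/10 = 1/5 (approx. 0.2)
  Task 2: C/T = 2/17 (approx. 0.1176)
  Task 3: C/T = 8/30 = 4/15 (approx. 0.2667)
  Task 4: C/T = 6/36 = 1/6 (approx. 0.1667)
Total utilization U = 1/5 + 2/17 + 4/15 + 1/6 = 383/510
Rounded to 4 decimal places: U = 0.7510
RM (Liu & Layland) bound for 4 tasks = 0.756828; compare with U = 383/510 (approx. 0.750980)
U <= bound, so schedulable by RM sufficient condition.

0.7510


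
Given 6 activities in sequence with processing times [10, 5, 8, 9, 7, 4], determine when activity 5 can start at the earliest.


Activity 5 starts after activities 1 through 4 complete.
Predecessor durations: [10, 5, 8, 9]
ES = 10 + 5 + 8 + 9 = 32

32


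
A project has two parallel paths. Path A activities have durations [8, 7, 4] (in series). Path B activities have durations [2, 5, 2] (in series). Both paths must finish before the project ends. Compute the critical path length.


Path A total = 8 + 7 + 4 = 19
Path B total = 2 + 5 + 2 = 9
Critical path = longest path = max(19, 9) = 19

19


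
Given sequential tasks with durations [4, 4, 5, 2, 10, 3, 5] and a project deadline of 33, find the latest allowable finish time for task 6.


LF(activity 6) = deadline - sum of successor durations
Successors: activities 7 through 7 with durations [5]
Sum of successor durations = 5
LF = 33 - 5 = 28

28


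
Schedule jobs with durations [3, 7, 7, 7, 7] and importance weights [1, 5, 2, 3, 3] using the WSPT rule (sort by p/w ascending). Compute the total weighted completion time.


Compute p/w ratios and sort ascending (WSPT): [(7, 5), (7, 3), (7, 3), (3, 1), (7, 2)]
Compute weighted completion times:
  Job (p=7,w=5): C=7, w*C=5*7=35
  Job (p=7,w=3): C=14, w*C=3*14=42
  Job (p=7,w=3): C=21, w*C=3*21=63
  Job (p=3,w=1): C=24, w*C=1*24=24
  Job (p=7,w=2): C=31, w*C=2*31=62
Total weighted completion time = 226

226


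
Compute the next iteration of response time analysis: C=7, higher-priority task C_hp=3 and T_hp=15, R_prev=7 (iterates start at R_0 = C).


R_next = C + ceil(R_prev / T_hp) * C_hp
ceil(7 / 15) = ceil(0.4667) = 1
Interference = 1 * 3 = 3
R_next = 7 + 3 = 10

10


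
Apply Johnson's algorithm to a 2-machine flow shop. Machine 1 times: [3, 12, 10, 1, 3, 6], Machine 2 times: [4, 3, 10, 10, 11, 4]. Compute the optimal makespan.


Apply Johnson's rule:
  Group 1 (a <= b): [(4, 1, 10), (1, 3, 4), (5, 3, 11), (3, 10, 10)]
  Group 2 (a > b): [(6, 6, 4), (2, 12, 3)]
Optimal job order: [4, 1, 5, 3, 6, 2]
Schedule:
  Job 4: M1 done at 1, M2 done at 11
  Job 1: M1 done at 4, M2 done at 15
  Job 5: M1 done at 7, M2 done at 26
  Job 3: M1 done at 17, M2 done at 36
  Job 6: M1 done at 23, M2 done at 40
  Job 2: M1 done at 35, M2 done at 43
Makespan = 43

43


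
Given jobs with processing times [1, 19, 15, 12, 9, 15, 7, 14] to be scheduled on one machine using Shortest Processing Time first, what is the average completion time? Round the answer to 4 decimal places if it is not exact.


Sort jobs by processing time (SPT order): [1, 7, 9, 12, 14, 15, 15, 19]
Compute completion times sequentially:
  Job 1: processing = 1, completes at 1
  Job 2: processing = 7, completes at 8
  Job 3: processing = 9, completes at 17
  Job 4: processing = 12, completes at 29
  Job 5: processing = 14, completes at 43
  Job 6: processing = 15, completes at 58
  Job 7: processing = 15, completes at 73
  Job 8: processing = 19, completes at 92
Sum of completion times = 321
Average completion time = 321/8 = 40.125

40.125


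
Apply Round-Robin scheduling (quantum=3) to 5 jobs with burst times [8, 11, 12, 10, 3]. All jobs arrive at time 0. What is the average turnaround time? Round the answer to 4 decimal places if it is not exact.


Time quantum = 3
Execution trace:
  J1 runs 3 units, time = 3
  J2 runs 3 units, time = 6
  J3 runs 3 units, time = 9
  J4 runs 3 units, time = 12
  J5 runs 3 units, time = 15
  J1 runs 3 units, time = 18
  J2 runs 3 units, time = 21
  J3 runs 3 units, time = 24
  J4 runs 3 units, time = 27
  J1 runs 2 units, time = 29
  J2 runs 3 units, time = 32
  J3 runs 3 units, time = 35
  J4 runs 3 units, time = 38
  J2 runs 2 units, time = 40
  J3 runs 3 units, time = 43
  J4 runs 1 units, time = 44
Finish times: [29, 40, 43, 44, 15]
Average turnaround = 171/5 = 34.2

34.2


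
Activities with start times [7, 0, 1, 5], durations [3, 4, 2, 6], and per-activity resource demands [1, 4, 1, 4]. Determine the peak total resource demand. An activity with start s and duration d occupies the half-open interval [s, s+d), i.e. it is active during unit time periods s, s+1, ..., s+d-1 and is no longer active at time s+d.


Each activity i is active on [start_i, start_i + duration_i).
Compute total resource usage per time slot:
  t=0: active resources = [4], total = 4
  t=1: active resources = [4, 1], total = 5
  t=2: active resources = [4, 1], total = 5
  t=3: active resources = [4], total = 4
  t=4: active resources = [], total = 0
  t=5: active resources = [4], total = 4
  t=6: active resources = [4], total = 4
  t=7: active resources = [1, 4], total = 5
  t=8: active resources = [1, 4], total = 5
  t=9: active resources = [1, 4], total = 5
  t=10: active resources = [4], total = 4
Peak resource demand = 5

5


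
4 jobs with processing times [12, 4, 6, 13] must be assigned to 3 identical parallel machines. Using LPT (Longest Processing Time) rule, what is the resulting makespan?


Sort jobs in decreasing order (LPT): [13, 12, 6, 4]
Assign each job to the least loaded machine:
  Machine 1: jobs [13], load = 13
  Machine 2: jobs [12], load = 12
  Machine 3: jobs [6, 4], load = 10
Makespan = max load = 13

13


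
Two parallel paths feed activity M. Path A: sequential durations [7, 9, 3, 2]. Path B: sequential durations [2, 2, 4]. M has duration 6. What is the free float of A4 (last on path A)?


ES(A4) = sum of predecessors on chain A = 19
EF(A4) = ES + duration = 19 + 2 = 21
Successor of A4 is M. ES(M) = max(sum(A), sum(B)) = max(21, 8) = 21
Free float = ES(successor) - EF(current) = 21 - 21 = 0

0


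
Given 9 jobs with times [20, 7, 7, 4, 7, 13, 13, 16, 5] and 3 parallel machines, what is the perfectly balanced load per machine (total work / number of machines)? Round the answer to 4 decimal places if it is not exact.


Total processing time = 20 + 7 + 7 + 4 + 7 + 13 + 13 + 16 + 5 = 92
Number of machines = 3
Ideal balanced load = 92 / 3 = 30.6667

30.6667


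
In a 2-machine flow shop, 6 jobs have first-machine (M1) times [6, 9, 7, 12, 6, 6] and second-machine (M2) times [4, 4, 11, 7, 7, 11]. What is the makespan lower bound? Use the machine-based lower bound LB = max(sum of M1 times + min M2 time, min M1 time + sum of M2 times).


LB1 = sum(M1 times) + min(M2 times) = 46 + 4 = 50
LB2 = min(M1 times) + sum(M2 times) = 6 + 44 = 50
Lower bound = max(LB1, LB2) = max(50, 50) = 50

50


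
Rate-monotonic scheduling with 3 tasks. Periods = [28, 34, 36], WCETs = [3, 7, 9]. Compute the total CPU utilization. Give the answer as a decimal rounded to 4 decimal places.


Compute individual utilizations (exact fractions):
  Task 1: C/T = 3/28 (approx. 0.1071)
  Task 2: C/T = 7/34 (approx. 0.2059)
  Task 3: C/T = 9/36 = 1/4 (approx. 0.25)
Total utilization U = 3/28 + 7/34 + 1/4 = 67/119
Rounded to 4 decimal places: U = 0.5630
RM (Liu & Layland) bound for 3 tasks = 0.779763; compare with U = 67/119 (approx. 0.563025)
U <= bound, so schedulable by RM sufficient condition.

0.5630


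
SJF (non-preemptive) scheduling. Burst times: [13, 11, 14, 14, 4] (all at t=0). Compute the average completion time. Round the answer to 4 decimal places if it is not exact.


SJF order (ascending): [4, 11, 13, 14, 14]
Completion times:
  Job 1: burst=4, C=4
  Job 2: burst=11, C=15
  Job 3: burst=13, C=28
  Job 4: burst=14, C=42
  Job 5: burst=14, C=56
Average completion = 145/5 = 29.0

29.0


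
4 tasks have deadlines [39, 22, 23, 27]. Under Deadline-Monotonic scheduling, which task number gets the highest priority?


Sort tasks by relative deadline (ascending):
  Task 2: deadline = 22
  Task 3: deadline = 23
  Task 4: deadline = 27
  Task 1: deadline = 39
Priority order (highest first): [2, 3, 4, 1]
Highest priority task = 2

2


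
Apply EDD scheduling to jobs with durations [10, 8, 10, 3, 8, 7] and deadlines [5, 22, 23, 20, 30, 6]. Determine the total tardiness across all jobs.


Sort by due date (EDD order): [(10, 5), (7, 6), (3, 20), (8, 22), (10, 23), (8, 30)]
Compute completion times and tardiness:
  Job 1: p=10, d=5, C=10, tardiness=max(0,10-5)=5
  Job 2: p=7, d=6, C=17, tardiness=max(0,17-6)=11
  Job 3: p=3, d=20, C=20, tardiness=max(0,20-20)=0
  Job 4: p=8, d=22, C=28, tardiness=max(0,28-22)=6
  Job 5: p=10, d=23, C=38, tardiness=max(0,38-23)=15
  Job 6: p=8, d=30, C=46, tardiness=max(0,46-30)=16
Total tardiness = 53

53


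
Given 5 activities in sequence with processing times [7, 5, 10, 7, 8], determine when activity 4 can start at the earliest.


Activity 4 starts after activities 1 through 3 complete.
Predecessor durations: [7, 5, 10]
ES = 7 + 5 + 10 = 22

22


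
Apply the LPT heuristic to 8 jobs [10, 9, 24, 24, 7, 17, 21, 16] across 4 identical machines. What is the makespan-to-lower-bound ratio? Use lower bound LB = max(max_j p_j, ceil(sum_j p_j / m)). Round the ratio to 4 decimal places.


LPT order: [24, 24, 21, 17, 16, 10, 9, 7]
Machine loads after assignment: [33, 31, 31, 33]
LPT makespan = 33
Lower bound = max(max_job, ceil(total/4)) = max(24, 32) = 32
Ratio = 33 / 32 = 1.0313

1.0313


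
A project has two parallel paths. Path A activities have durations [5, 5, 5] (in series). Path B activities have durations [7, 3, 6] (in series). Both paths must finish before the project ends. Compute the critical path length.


Path A total = 5 + 5 + 5 = 15
Path B total = 7 + 3 + 6 = 16
Critical path = longest path = max(15, 16) = 16

16


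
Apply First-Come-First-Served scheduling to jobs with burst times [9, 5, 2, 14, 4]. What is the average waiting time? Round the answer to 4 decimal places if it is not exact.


FCFS order (as given): [9, 5, 2, 14, 4]
Waiting times:
  Job 1: wait = 0
  Job 2: wait = 9
  Job 3: wait = 14
  Job 4: wait = 16
  Job 5: wait = 30
Sum of waiting times = 69
Average waiting time = 69/5 = 13.8

13.8


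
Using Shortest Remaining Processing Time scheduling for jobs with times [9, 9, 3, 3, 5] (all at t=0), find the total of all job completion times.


Since all jobs arrive at t=0, SRPT equals SPT ordering.
SPT order: [3, 3, 5, 9, 9]
Completion times:
  Job 1: p=3, C=3
  Job 2: p=3, C=6
  Job 3: p=5, C=11
  Job 4: p=9, C=20
  Job 5: p=9, C=29
Total completion time = 3 + 6 + 11 + 20 + 29 = 69

69


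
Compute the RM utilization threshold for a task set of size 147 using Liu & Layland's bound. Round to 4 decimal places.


Compute 2^(1/147) = 1.0047264214
Subtract 1: 1.0047264214 - 1 = 0.0047264214
Multiply by n: 147 * 0.0047264214 = 0.6947839458
Round to 4 dp: 0.6948

0.6948


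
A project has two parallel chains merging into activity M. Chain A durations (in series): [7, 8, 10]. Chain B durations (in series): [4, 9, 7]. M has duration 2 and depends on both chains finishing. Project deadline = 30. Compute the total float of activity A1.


Forward pass: ES(A1) = sum of predecessors on chain A = 0
EF = ES + duration = 0 + 7 = 7
Backward pass: LF(M) = deadline = 30; LS(M) = 30 - 2 = 28
LF(A1) = LS(M) - sum(successors on chain A) = 28 - 18 = 10
LS = LF - duration = 10 - 7 = 3
Total float = LS - ES = 3 - 0 = 3

3


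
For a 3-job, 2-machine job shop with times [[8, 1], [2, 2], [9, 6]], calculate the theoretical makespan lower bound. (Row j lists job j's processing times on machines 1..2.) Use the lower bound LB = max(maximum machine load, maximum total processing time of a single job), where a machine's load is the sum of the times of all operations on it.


Machine loads:
  Machine 1: 8 + 2 + 9 = 19
  Machine 2: 1 + 2 + 6 = 9
Max machine load = 19
Job totals:
  Job 1: 9
  Job 2: 4
  Job 3: 15
Max job total = 15
Lower bound = max(19, 15) = 19

19


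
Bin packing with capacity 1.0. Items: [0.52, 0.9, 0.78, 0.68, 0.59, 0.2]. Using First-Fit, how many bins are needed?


Place items sequentially using First-Fit:
  Item 0.52 -> new Bin 1
  Item 0.9 -> new Bin 2
  Item 0.78 -> new Bin 3
  Item 0.68 -> new Bin 4
  Item 0.59 -> new Bin 5
  Item 0.2 -> Bin 1 (now 0.72)
Total bins used = 5

5


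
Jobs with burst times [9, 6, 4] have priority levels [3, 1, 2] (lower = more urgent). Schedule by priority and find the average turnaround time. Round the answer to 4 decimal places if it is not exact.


Sort by priority (ascending = highest first):
Order: [(1, 6), (2, 4), (3, 9)]
Completion times:
  Priority 1, burst=6, C=6
  Priority 2, burst=4, C=10
  Priority 3, burst=9, C=19
Average turnaround = 35/3 = 11.6667

11.6667


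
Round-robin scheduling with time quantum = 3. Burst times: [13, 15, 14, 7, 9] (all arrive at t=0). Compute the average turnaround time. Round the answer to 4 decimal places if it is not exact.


Time quantum = 3
Execution trace:
  J1 runs 3 units, time = 3
  J2 runs 3 units, time = 6
  J3 runs 3 units, time = 9
  J4 runs 3 units, time = 12
  J5 runs 3 units, time = 15
  J1 runs 3 units, time = 18
  J2 runs 3 units, time = 21
  J3 runs 3 units, time = 24
  J4 runs 3 units, time = 27
  J5 runs 3 units, time = 30
  J1 runs 3 units, time = 33
  J2 runs 3 units, time = 36
  J3 runs 3 units, time = 39
  J4 runs 1 units, time = 40
  J5 runs 3 units, time = 43
  J1 runs 3 units, time = 46
  J2 runs 3 units, time = 49
  J3 runs 3 units, time = 52
  J1 runs 1 units, time = 53
  J2 runs 3 units, time = 56
  J3 runs 2 units, time = 58
Finish times: [53, 56, 58, 40, 43]
Average turnaround = 250/5 = 50.0

50.0


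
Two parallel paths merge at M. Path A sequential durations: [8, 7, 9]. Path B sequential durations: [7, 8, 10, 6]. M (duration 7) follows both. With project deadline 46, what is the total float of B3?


Forward pass: ES(B3) = sum of predecessors on chain B = 15
EF = ES + duration = 15 + 10 = 25
Backward pass: LF(M) = deadline = 46; LS(M) = 46 - 7 = 39
LF(B3) = LS(M) - sum(successors on chain B) = 39 - 6 = 33
LS = LF - duration = 33 - 10 = 23
Total float = LS - ES = 23 - 15 = 8

8


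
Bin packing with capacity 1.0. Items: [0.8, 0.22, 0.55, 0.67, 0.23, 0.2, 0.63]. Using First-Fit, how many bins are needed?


Place items sequentially using First-Fit:
  Item 0.8 -> new Bin 1
  Item 0.22 -> new Bin 2
  Item 0.55 -> Bin 2 (now 0.77)
  Item 0.67 -> new Bin 3
  Item 0.23 -> Bin 2 (now 1.0)
  Item 0.2 -> Bin 1 (now 1.0)
  Item 0.63 -> new Bin 4
Total bins used = 4

4


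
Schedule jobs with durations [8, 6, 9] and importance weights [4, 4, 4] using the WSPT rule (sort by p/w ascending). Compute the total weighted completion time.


Compute p/w ratios and sort ascending (WSPT): [(6, 4), (8, 4), (9, 4)]
Compute weighted completion times:
  Job (p=6,w=4): C=6, w*C=4*6=24
  Job (p=8,w=4): C=14, w*C=4*14=56
  Job (p=9,w=4): C=23, w*C=4*23=92
Total weighted completion time = 172

172


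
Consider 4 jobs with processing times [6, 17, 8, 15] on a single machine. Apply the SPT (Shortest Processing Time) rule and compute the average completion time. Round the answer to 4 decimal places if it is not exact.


Sort jobs by processing time (SPT order): [6, 8, 15, 17]
Compute completion times sequentially:
  Job 1: processing = 6, completes at 6
  Job 2: processing = 8, completes at 14
  Job 3: processing = 15, completes at 29
  Job 4: processing = 17, completes at 46
Sum of completion times = 95
Average completion time = 95/4 = 23.75

23.75


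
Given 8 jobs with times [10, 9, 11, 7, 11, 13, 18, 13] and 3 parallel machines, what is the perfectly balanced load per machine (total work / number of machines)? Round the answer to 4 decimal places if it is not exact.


Total processing time = 10 + 9 + 11 + 7 + 11 + 13 + 18 + 13 = 92
Number of machines = 3
Ideal balanced load = 92 / 3 = 30.6667

30.6667


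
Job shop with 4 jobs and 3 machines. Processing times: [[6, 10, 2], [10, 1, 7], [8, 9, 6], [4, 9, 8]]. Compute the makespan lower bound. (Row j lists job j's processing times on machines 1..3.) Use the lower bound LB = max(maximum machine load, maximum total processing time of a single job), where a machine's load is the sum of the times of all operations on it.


Machine loads:
  Machine 1: 6 + 10 + 8 + 4 = 28
  Machine 2: 10 + 1 + 9 + 9 = 29
  Machine 3: 2 + 7 + 6 + 8 = 23
Max machine load = 29
Job totals:
  Job 1: 18
  Job 2: 18
  Job 3: 23
  Job 4: 21
Max job total = 23
Lower bound = max(29, 23) = 29

29


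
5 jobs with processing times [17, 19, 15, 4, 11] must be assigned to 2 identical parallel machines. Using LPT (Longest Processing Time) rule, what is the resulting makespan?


Sort jobs in decreasing order (LPT): [19, 17, 15, 11, 4]
Assign each job to the least loaded machine:
  Machine 1: jobs [19, 11, 4], load = 34
  Machine 2: jobs [17, 15], load = 32
Makespan = max load = 34

34


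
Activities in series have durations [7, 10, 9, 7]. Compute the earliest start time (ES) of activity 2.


Activity 2 starts after activities 1 through 1 complete.
Predecessor durations: [7]
ES = 7 = 7

7


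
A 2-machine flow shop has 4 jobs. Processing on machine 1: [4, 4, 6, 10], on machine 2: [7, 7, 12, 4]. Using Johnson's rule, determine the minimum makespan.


Apply Johnson's rule:
  Group 1 (a <= b): [(1, 4, 7), (2, 4, 7), (3, 6, 12)]
  Group 2 (a > b): [(4, 10, 4)]
Optimal job order: [1, 2, 3, 4]
Schedule:
  Job 1: M1 done at 4, M2 done at 11
  Job 2: M1 done at 8, M2 done at 18
  Job 3: M1 done at 14, M2 done at 30
  Job 4: M1 done at 24, M2 done at 34
Makespan = 34

34


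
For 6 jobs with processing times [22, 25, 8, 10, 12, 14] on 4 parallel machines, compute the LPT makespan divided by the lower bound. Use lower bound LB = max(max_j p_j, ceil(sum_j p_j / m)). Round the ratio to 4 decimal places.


LPT order: [25, 22, 14, 12, 10, 8]
Machine loads after assignment: [25, 22, 22, 22]
LPT makespan = 25
Lower bound = max(max_job, ceil(total/4)) = max(25, 23) = 25
Ratio = 25 / 25 = 1.0

1.0
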